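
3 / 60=1 / 20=0.05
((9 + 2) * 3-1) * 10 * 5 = 1600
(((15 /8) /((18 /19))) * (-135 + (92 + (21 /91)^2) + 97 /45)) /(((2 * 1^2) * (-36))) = 5894123 /5256576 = 1.12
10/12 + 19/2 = 31/3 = 10.33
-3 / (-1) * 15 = 45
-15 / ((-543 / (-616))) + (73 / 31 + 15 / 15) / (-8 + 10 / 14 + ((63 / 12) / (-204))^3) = -100643583560184 / 5758616707339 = -17.48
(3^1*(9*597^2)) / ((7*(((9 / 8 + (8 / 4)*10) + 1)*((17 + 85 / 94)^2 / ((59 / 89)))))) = 2799315488 / 21785687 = 128.49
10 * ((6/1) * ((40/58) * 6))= 7200/29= 248.28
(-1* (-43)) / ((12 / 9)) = 129 / 4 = 32.25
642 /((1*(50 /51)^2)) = 834921 /1250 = 667.94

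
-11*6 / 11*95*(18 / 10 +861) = -491796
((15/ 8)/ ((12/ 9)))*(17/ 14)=765/ 448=1.71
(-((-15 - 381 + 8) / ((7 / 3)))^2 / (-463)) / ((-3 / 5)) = -2258160 / 22687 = -99.54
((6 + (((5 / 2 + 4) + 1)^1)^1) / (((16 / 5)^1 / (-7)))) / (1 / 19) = -561.09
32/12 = 8/3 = 2.67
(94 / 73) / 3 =94 / 219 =0.43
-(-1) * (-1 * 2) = -2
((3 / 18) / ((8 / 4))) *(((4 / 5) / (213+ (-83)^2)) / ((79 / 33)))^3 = 0.00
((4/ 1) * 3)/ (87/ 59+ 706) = 0.02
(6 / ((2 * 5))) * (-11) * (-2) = 66 / 5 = 13.20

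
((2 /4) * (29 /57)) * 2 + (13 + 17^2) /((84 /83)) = 79511 /266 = 298.91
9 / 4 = 2.25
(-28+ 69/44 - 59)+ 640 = 554.57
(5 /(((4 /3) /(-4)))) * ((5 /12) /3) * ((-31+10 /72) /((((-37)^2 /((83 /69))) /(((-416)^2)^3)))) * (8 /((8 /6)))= 1493489441952917094400 /850149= 1756738456379901.75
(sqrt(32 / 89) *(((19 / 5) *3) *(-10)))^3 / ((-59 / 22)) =4172027904 *sqrt(178) / 467339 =119103.68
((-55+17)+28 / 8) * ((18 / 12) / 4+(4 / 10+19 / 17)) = -88803 / 1360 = -65.30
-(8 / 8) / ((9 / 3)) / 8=-1 / 24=-0.04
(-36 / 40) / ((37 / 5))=-0.12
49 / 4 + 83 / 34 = 999 / 68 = 14.69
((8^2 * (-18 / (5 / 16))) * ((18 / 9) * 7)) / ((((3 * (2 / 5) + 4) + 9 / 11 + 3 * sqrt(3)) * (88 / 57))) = -304286976 / 13943 + 151683840 * sqrt(3) / 13943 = -2980.91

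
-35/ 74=-0.47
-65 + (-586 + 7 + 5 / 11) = -643.55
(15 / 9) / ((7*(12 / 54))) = 15 / 14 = 1.07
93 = 93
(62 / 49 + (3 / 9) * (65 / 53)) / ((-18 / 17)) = -221731 / 140238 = -1.58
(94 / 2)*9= 423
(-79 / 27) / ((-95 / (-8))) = -632 / 2565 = -0.25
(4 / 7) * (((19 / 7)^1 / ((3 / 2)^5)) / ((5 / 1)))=2432 / 59535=0.04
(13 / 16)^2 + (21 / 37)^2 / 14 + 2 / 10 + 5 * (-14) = -121114811 / 1752320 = -69.12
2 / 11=0.18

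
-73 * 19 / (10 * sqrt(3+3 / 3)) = -1387 / 20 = -69.35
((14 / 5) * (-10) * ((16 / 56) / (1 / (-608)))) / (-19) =-256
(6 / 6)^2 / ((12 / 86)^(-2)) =36 / 1849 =0.02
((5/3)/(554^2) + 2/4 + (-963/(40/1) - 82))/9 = -972079651/82867320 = -11.73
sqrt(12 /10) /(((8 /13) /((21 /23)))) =273 * sqrt(30) /920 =1.63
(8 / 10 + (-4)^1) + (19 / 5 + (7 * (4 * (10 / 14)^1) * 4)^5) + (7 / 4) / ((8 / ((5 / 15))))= 1572864000323 / 480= 3276800000.67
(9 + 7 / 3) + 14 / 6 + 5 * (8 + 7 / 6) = 119 / 2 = 59.50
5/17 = 0.29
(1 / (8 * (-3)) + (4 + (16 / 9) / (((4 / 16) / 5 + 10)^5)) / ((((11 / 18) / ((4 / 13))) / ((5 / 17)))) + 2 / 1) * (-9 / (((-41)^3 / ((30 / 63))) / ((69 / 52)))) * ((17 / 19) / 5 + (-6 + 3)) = -374317258106204597 / 630455573699661681972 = -0.00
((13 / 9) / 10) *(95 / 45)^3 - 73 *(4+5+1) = -47806133 / 65610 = -728.64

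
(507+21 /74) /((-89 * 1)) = -5.70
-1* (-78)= 78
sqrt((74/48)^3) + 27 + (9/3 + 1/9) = 37 * sqrt(222)/288 + 271/9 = 32.03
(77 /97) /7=11 /97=0.11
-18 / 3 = -6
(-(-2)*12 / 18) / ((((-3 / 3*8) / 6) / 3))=-3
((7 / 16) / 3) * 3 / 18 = 7 / 288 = 0.02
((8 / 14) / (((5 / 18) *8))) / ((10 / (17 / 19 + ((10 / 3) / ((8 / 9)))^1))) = 0.12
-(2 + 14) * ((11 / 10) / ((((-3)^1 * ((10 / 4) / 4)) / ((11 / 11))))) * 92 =64768 / 75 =863.57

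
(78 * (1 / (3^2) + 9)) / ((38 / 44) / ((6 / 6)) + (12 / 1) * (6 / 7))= 328328 / 5151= 63.74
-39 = -39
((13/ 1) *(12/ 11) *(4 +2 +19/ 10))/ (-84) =-1027/ 770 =-1.33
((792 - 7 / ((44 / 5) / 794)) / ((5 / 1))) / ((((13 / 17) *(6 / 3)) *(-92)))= -59993 / 263120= -0.23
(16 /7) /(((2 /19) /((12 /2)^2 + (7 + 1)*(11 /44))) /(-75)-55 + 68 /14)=-108300 /2375833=-0.05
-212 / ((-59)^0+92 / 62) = -85.35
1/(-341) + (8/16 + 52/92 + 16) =267639/15686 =17.06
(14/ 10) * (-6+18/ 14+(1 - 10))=-96/ 5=-19.20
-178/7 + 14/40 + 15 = -1411/140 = -10.08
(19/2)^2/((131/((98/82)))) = 17689/21484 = 0.82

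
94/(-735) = -94/735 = -0.13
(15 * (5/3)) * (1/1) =25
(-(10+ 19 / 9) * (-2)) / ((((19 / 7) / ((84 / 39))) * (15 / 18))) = 85456 / 3705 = 23.07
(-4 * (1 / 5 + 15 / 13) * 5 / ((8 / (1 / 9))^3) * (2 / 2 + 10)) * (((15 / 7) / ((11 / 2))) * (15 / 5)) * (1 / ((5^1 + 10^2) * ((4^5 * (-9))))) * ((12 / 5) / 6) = 11 / 28531077120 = 0.00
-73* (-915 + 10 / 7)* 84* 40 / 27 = 8299288.89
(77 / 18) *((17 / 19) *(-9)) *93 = -121737 / 38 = -3203.61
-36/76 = -0.47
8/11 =0.73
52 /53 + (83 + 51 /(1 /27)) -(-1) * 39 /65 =1461.58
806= 806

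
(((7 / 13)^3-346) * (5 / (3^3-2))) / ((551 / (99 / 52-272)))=2134331571 / 62948444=33.91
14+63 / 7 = 23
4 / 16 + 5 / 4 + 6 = 7.50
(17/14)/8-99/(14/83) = -586.78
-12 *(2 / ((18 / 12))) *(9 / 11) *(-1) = 144 / 11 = 13.09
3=3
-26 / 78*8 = -2.67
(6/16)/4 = 3/32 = 0.09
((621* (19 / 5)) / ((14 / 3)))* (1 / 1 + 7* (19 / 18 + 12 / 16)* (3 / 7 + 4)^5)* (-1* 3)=-21957717780549 / 672280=-32661566.28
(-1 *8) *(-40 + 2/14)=2232/7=318.86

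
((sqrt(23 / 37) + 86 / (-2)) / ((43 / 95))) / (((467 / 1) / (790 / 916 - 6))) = 223535 / 213886 - 223535*sqrt(851) / 340292626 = 1.03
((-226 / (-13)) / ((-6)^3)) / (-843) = 113 / 1183572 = 0.00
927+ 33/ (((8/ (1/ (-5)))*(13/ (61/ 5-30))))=2413137/ 2600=928.13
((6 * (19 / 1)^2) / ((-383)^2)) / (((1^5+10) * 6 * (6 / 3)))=361 / 3227158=0.00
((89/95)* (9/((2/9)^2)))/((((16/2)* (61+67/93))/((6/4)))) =0.52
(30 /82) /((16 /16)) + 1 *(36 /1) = 36.37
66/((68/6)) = 99/17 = 5.82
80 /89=0.90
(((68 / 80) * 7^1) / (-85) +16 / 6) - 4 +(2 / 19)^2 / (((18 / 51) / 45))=1019 / 108300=0.01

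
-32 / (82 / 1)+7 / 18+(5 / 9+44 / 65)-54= -52.77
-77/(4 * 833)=-11/476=-0.02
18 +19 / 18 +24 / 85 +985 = 1536637 / 1530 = 1004.34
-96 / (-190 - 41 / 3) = 288 / 611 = 0.47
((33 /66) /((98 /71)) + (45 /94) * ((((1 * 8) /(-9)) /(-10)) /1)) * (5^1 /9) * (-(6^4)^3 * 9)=-10146526663680 /2303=-4405786653.79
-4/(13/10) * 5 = -200/13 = -15.38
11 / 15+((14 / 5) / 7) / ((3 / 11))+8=51 / 5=10.20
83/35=2.37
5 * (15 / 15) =5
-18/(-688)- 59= -20287/344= -58.97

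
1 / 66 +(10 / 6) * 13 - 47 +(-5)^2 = -7 / 22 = -0.32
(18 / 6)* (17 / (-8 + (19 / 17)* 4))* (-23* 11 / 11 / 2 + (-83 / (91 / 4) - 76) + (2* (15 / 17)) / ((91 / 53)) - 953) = 10973211 / 728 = 15073.09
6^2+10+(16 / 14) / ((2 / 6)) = 346 / 7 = 49.43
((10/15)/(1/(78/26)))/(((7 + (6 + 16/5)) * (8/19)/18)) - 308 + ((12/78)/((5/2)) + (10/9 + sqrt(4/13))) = -352813/1170 + 2 * sqrt(13)/13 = -300.99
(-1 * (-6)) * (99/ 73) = 594/ 73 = 8.14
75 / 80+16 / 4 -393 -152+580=39.94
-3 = -3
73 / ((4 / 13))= 949 / 4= 237.25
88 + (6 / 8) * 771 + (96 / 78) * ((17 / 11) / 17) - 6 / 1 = 377727 / 572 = 660.36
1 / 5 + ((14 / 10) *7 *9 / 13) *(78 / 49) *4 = 217 / 5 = 43.40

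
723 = 723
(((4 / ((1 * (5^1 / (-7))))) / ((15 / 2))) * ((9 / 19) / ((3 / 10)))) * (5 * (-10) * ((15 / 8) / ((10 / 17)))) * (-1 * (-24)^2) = -2056320 / 19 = -108227.37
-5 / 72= -0.07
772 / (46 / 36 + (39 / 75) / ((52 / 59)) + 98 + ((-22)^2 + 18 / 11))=7642800 / 5796491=1.32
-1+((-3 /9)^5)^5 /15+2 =12709329141644 /12709329141645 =1.00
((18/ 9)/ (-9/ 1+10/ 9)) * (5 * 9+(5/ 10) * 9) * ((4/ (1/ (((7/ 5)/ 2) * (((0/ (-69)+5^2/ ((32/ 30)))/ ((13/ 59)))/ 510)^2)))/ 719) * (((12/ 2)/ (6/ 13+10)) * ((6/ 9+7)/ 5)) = -12483823275/ 6677398693888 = -0.00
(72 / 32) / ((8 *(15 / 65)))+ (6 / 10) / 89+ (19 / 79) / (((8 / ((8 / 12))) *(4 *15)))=12411043 / 10124640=1.23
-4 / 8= -1 / 2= -0.50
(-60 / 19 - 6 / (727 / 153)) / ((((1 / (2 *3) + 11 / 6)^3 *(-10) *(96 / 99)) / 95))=1007523 / 186112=5.41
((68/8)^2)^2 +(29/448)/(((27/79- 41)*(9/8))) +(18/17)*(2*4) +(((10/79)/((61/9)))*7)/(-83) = 57553219845103567/11007533430432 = 5228.53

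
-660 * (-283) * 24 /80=56034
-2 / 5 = -0.40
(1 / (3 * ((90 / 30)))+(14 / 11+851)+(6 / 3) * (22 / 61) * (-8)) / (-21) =-5112698 / 126819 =-40.31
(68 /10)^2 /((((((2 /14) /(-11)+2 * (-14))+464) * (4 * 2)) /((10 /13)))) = 22253 /2182115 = 0.01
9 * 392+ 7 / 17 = 59983 / 17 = 3528.41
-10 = -10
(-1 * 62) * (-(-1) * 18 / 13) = -1116 / 13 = -85.85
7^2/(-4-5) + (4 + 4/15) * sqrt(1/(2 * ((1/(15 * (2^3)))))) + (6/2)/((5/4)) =30.01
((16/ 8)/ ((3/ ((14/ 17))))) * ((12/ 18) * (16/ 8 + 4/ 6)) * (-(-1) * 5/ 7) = 320/ 459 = 0.70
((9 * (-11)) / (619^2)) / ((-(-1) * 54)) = -11 / 2298966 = -0.00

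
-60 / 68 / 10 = -3 / 34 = -0.09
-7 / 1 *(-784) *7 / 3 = 38416 / 3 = 12805.33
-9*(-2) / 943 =18 / 943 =0.02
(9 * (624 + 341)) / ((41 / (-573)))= -4976505 / 41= -121378.17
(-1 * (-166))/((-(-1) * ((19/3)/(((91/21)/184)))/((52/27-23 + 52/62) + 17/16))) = -277047277/23409216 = -11.83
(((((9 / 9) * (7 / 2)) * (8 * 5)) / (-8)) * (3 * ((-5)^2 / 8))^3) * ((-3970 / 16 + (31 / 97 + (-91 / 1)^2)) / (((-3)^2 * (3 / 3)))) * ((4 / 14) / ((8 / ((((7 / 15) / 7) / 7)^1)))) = -13914640625 / 3178496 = -4377.74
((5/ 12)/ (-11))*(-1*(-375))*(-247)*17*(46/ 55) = 12072125/ 242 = 49884.81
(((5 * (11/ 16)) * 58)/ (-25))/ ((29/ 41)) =-451/ 40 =-11.28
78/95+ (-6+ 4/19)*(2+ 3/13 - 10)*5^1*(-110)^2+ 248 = 3361082294/1235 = 2721524.12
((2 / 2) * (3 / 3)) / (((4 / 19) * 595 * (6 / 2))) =19 / 7140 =0.00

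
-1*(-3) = 3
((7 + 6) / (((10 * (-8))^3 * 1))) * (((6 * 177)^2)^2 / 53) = -1033526071773 / 1696000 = -609390.37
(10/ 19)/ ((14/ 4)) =20/ 133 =0.15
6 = 6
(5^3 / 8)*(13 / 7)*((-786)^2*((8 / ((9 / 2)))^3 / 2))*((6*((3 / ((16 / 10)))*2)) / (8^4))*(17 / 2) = 2370363125 / 1008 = 2351550.72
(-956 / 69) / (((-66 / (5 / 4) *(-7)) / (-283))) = 338185 / 31878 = 10.61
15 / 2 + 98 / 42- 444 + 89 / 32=-431.39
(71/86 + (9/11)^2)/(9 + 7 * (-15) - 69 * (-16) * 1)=0.00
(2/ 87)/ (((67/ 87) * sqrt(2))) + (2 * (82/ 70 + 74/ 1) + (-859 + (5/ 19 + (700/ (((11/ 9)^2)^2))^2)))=sqrt(2)/ 67 + 13925793427470758/ 142548655865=97691.53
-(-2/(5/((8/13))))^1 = 16/65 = 0.25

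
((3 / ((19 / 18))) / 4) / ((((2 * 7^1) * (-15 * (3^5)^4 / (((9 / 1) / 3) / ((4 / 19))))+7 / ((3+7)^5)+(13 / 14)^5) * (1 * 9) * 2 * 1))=-210087500 / 273477798658491373799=-0.00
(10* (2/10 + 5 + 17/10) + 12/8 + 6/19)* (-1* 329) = -885339/38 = -23298.39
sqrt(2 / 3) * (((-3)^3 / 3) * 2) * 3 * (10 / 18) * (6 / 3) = -20 * sqrt(6) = -48.99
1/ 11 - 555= -554.91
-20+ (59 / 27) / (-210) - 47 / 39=-1563797 / 73710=-21.22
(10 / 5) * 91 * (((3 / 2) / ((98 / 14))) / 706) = 39 / 706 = 0.06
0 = 0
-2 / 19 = -0.11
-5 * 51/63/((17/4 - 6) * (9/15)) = 1700/441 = 3.85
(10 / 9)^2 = 100 / 81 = 1.23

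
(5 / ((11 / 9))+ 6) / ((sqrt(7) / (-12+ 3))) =-999 * sqrt(7) / 77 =-34.33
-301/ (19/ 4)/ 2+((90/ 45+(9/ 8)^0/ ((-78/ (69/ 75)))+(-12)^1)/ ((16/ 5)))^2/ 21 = -69286762307/ 2219443200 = -31.22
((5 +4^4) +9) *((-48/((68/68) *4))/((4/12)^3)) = -87480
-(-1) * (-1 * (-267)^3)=19034163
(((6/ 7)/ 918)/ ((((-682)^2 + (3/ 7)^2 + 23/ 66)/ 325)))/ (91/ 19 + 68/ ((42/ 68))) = 6656650/ 1172177330072831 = 0.00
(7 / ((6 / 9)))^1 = 21 / 2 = 10.50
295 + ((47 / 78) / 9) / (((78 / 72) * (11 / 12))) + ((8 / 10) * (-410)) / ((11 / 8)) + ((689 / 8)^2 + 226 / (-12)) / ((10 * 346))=72443777993 / 1234970880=58.66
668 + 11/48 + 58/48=10711/16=669.44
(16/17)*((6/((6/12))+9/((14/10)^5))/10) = 1838472/1428595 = 1.29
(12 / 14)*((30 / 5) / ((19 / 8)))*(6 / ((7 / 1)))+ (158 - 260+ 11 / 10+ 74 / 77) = -10044669 / 102410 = -98.08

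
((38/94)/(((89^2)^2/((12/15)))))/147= 76/2167430715345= 0.00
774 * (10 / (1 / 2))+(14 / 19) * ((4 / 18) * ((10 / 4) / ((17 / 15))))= 15000470 / 969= 15480.36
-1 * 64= -64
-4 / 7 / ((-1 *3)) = 4 / 21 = 0.19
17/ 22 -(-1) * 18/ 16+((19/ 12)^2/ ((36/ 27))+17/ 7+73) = 1170989/ 14784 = 79.21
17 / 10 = 1.70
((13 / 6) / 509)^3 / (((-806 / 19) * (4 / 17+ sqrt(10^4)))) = -0.00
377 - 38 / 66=12422 / 33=376.42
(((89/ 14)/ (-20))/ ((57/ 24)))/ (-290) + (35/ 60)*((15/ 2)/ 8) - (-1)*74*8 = 592.55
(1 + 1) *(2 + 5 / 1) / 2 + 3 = 10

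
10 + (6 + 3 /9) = 16.33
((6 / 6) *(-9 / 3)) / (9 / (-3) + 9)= -1 / 2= -0.50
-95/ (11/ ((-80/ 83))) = 7600/ 913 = 8.32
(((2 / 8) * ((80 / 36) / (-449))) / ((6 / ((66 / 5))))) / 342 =-11 / 1382022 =-0.00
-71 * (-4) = 284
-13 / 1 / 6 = -13 / 6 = -2.17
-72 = -72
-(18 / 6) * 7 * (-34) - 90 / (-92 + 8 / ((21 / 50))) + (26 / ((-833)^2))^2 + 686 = 516796237527741561 / 368815169349886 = 1401.23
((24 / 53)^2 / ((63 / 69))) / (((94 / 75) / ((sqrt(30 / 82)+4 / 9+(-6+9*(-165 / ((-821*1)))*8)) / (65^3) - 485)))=-144868931195936 / 1666943389657+6624*sqrt(615) / 416228251985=-86.91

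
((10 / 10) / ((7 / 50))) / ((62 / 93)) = 75 / 7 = 10.71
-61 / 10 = -6.10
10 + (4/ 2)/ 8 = 41/ 4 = 10.25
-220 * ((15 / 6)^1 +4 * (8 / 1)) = -7590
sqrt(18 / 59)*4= 12*sqrt(118) / 59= 2.21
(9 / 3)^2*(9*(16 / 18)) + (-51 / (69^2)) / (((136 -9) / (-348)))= 4839148 / 67183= 72.03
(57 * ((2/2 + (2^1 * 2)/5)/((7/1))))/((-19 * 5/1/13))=-2.01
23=23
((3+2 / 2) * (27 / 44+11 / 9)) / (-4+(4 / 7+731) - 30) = 5089 / 483417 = 0.01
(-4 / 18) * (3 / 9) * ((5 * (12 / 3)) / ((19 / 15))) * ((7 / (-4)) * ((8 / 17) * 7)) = 19600 / 2907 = 6.74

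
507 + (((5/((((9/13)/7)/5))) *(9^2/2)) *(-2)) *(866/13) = -1363443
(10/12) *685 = 3425/6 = 570.83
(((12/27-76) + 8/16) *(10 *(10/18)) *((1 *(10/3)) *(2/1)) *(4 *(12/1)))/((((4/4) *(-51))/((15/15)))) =10808000/4131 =2616.32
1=1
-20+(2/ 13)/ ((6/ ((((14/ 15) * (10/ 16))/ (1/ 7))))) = -9311/ 468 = -19.90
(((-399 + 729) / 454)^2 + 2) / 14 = 130283 / 721406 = 0.18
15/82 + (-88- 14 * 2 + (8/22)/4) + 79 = -33127/902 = -36.73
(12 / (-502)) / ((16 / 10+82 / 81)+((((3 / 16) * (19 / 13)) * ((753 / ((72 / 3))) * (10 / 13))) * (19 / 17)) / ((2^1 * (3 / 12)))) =-0.00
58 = 58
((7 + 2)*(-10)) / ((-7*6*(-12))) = -5 / 28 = -0.18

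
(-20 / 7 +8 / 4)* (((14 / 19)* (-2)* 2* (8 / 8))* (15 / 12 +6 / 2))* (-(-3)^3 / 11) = 5508 / 209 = 26.35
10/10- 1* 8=-7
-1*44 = -44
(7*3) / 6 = 7 / 2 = 3.50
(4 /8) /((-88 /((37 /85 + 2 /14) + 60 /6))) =-0.06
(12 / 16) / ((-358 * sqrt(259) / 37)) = -3 * sqrt(259) / 10024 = -0.00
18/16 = 9/8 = 1.12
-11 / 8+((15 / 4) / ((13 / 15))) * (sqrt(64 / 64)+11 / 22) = 133 / 26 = 5.12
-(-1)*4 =4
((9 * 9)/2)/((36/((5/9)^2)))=25/72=0.35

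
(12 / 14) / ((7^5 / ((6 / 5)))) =36 / 588245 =0.00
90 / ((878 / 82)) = 3690 / 439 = 8.41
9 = 9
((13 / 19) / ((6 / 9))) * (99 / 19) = 3861 / 722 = 5.35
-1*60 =-60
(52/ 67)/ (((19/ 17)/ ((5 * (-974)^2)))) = 4193147920/ 1273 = 3293910.38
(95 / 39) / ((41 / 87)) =2755 / 533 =5.17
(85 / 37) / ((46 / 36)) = 1530 / 851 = 1.80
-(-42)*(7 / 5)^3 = 115.25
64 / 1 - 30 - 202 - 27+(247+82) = 134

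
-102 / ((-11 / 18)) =1836 / 11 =166.91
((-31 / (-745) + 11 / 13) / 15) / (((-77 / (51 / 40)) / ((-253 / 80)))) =1680909 / 542360000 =0.00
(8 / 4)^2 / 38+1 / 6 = 31 / 114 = 0.27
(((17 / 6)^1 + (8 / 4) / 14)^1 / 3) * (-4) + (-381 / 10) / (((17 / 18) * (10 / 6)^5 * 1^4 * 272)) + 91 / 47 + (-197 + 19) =-38517135994367 / 213932250000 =-180.04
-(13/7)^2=-169/49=-3.45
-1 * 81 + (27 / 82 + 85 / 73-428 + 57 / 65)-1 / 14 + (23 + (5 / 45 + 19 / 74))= -438367933273 / 906968790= -483.33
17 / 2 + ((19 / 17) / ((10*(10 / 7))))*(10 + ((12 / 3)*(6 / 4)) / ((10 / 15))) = 16977 / 1700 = 9.99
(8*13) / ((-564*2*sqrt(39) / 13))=-13*sqrt(39) / 423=-0.19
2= 2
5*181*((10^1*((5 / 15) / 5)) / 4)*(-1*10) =-4525 / 3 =-1508.33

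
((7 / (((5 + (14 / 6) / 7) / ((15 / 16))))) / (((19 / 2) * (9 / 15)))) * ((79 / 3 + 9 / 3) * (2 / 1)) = 1925 / 152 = 12.66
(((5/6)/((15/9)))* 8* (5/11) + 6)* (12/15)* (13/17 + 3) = 23.55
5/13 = 0.38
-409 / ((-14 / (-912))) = -186504 / 7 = -26643.43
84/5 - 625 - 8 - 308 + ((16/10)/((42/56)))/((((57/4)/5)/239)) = -745.30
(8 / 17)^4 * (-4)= -16384 / 83521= -0.20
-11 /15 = -0.73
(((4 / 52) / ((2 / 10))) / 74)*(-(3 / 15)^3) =-1 / 24050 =-0.00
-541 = -541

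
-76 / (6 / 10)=-380 / 3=-126.67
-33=-33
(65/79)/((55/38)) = 494/869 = 0.57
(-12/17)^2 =144/289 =0.50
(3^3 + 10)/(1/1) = 37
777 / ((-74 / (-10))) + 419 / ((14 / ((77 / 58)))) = 16789 / 116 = 144.73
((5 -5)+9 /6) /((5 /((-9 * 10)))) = -27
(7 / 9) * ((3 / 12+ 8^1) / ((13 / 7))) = 539 / 156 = 3.46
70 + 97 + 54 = 221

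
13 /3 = 4.33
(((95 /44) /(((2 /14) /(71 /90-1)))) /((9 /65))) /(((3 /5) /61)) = -50097775 /21384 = -2342.77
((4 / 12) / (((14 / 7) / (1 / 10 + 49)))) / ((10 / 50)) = 491 / 12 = 40.92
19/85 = 0.22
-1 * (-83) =83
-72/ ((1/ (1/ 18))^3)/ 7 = -1/ 567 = -0.00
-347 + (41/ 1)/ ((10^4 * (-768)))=-2664960041/ 7680000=-347.00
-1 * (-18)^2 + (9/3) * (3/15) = -1617/5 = -323.40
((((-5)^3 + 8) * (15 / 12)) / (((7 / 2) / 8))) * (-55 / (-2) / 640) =-14.36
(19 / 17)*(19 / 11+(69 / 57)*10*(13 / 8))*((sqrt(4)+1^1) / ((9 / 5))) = 29815 / 748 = 39.86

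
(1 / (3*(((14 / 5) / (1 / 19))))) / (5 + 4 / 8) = 5 / 4389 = 0.00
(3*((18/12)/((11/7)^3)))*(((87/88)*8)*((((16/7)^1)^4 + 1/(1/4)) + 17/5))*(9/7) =2935195299/7174090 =409.14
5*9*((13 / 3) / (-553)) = -0.35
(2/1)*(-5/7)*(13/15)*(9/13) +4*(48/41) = 1098/287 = 3.83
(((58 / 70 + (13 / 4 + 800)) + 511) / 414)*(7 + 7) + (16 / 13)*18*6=9547363 / 53820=177.39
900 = 900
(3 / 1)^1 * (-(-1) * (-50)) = -150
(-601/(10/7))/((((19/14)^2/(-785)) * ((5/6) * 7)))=30737.90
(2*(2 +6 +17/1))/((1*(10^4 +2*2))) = 25/5002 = 0.00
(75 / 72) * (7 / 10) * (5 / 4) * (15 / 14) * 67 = 8375 / 128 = 65.43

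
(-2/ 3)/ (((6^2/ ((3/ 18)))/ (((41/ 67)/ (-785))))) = 41/ 17040780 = 0.00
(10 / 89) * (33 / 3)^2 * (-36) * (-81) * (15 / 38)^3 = 1488526875 / 610451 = 2438.41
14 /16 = 7 /8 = 0.88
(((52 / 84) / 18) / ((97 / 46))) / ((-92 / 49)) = -91 / 10476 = -0.01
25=25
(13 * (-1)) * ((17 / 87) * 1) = -221 / 87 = -2.54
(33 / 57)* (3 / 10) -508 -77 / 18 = -437849 / 855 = -512.10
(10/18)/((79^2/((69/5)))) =23/18723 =0.00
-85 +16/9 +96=12.78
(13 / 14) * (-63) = -117 / 2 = -58.50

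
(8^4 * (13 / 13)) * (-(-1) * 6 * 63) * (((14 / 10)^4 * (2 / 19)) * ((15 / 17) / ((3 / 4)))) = 29739515904 / 40375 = 736582.44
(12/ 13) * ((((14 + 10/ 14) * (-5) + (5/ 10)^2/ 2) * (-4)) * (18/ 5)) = 444204/ 455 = 976.27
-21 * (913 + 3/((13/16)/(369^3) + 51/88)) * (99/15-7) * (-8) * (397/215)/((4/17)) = -533524234550104644/1101837990115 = -484212.96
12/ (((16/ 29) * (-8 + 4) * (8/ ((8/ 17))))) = -87/ 272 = -0.32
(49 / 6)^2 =2401 / 36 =66.69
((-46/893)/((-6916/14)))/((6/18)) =69/220571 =0.00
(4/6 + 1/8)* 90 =285/4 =71.25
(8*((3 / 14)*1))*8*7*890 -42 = 85398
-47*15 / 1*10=-7050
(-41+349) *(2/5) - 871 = -3739/5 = -747.80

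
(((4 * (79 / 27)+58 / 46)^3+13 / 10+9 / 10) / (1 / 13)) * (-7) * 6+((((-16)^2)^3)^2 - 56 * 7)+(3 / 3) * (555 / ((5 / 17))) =112347481221182303983153 / 399138435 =281474975521168.00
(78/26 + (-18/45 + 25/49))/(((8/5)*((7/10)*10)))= 381/1372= 0.28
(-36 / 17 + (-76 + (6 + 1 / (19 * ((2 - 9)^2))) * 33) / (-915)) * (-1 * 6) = 13039438 / 965447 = 13.51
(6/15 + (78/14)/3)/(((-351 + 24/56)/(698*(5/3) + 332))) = -177197/18405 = -9.63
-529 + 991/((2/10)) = 4426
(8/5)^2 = 64/25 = 2.56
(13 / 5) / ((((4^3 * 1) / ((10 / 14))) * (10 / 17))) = 221 / 4480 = 0.05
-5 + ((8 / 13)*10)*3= 175 / 13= 13.46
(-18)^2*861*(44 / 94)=6137208 / 47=130578.89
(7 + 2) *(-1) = -9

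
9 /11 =0.82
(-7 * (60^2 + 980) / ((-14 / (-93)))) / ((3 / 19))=-1348810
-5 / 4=-1.25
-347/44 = -7.89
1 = 1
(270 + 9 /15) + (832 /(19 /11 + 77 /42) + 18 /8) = 476127 /940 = 506.52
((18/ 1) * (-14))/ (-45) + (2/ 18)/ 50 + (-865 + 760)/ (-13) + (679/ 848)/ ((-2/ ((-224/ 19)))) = 108388211/ 5890950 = 18.40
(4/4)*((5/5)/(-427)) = -0.00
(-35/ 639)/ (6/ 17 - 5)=595/ 50481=0.01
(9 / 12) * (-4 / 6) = -0.50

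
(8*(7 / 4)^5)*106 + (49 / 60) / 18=120254477 / 8640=13918.34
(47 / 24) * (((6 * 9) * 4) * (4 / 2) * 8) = 6768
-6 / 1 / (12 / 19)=-19 / 2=-9.50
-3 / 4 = -0.75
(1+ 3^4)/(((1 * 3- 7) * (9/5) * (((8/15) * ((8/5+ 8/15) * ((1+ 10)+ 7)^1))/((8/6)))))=-5125/6912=-0.74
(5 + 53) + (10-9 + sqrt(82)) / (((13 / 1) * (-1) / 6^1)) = 748 / 13-6 * sqrt(82) / 13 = 53.36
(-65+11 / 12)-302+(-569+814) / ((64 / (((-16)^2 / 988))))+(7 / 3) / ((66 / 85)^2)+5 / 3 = -580284487 / 1613898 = -359.55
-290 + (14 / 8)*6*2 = -269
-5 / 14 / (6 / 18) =-15 / 14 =-1.07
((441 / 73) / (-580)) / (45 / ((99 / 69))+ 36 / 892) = -360591 / 1087206520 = -0.00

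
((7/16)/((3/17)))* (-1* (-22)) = 1309/24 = 54.54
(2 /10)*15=3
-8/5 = -1.60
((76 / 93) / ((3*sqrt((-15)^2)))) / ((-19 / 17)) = -68 / 4185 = -0.02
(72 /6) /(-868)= -3 /217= -0.01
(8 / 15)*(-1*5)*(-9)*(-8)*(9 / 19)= -1728 / 19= -90.95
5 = 5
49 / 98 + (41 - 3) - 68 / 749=57537 / 1498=38.41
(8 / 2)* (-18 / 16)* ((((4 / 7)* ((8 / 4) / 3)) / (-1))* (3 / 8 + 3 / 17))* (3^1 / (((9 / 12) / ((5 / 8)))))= 1125 / 476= 2.36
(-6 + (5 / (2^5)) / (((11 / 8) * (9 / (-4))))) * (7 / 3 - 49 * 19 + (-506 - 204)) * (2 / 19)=5889368 / 5643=1043.66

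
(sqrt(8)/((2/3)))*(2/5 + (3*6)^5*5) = 141717606*sqrt(2)/5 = 40083792.09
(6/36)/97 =1/582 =0.00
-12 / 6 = -2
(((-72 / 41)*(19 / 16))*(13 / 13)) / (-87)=57 / 2378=0.02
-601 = -601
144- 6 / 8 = 573 / 4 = 143.25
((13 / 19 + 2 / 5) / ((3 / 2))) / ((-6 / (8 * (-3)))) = 824 / 285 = 2.89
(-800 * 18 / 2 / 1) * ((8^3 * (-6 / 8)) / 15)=184320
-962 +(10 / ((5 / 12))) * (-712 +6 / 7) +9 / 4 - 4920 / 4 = -539201 / 28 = -19257.18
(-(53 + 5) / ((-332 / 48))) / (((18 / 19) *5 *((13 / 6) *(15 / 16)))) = 70528 / 80925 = 0.87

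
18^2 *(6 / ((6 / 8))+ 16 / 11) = 33696 / 11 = 3063.27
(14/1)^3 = 2744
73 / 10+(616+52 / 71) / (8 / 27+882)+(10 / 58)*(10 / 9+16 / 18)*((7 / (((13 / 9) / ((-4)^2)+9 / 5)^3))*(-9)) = 2956968561426206057 / 618271100332958690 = 4.78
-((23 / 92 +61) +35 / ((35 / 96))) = -629 / 4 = -157.25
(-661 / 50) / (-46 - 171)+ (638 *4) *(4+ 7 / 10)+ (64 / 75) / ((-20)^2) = 9760494311 / 813750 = 11994.46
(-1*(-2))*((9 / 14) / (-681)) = -0.00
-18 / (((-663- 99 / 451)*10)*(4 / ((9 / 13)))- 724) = 0.00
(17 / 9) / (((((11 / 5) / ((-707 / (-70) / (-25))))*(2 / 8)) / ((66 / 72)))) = -1717 / 1350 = -1.27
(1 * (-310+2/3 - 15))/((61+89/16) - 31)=-15568/1707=-9.12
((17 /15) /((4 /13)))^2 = 48841 /3600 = 13.57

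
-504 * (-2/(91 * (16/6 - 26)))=-216/455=-0.47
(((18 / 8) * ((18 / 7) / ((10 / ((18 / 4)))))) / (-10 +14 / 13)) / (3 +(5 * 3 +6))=-3159 / 259840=-0.01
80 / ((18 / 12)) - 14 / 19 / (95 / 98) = 284684 / 5415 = 52.57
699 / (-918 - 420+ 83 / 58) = -40542 / 77521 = -0.52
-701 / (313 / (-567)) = 397467 / 313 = 1269.86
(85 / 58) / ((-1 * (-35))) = 17 / 406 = 0.04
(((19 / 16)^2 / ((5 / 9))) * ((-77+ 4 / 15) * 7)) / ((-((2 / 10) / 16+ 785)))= 8725731 / 5024080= 1.74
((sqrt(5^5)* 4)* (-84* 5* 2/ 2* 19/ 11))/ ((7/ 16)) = -370780.73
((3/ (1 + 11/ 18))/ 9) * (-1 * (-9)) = 54/ 29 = 1.86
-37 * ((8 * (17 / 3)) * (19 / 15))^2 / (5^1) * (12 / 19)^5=-2102329344 / 857375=-2452.05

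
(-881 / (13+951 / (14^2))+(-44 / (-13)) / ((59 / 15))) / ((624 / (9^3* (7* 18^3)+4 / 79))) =-19122212589990136 / 8268581373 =-2312635.23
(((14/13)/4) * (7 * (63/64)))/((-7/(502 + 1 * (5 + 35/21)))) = -112161/832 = -134.81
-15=-15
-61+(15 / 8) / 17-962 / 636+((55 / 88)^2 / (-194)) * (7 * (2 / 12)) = -4188654923 / 67120896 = -62.40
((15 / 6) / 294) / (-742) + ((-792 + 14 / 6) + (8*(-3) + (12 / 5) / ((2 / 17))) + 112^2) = 25633989727 / 2181480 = 11750.73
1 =1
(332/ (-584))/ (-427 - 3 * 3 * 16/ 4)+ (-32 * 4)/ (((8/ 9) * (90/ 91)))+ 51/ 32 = -778756119/ 5407840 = -144.01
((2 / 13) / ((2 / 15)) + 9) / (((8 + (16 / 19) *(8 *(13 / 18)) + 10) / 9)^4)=185126427005553 / 759609505232500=0.24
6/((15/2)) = 4/5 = 0.80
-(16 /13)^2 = -256 /169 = -1.51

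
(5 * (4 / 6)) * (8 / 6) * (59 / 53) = 2360 / 477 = 4.95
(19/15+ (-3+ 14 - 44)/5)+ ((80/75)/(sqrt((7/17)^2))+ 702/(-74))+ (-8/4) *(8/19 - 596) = 29007537/24605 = 1178.93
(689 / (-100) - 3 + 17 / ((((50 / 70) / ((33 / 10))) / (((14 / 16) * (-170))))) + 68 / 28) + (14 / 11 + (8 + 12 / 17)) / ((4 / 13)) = -3052026687 / 261800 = -11657.86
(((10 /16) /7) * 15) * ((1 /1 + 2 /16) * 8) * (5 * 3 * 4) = 10125 /14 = 723.21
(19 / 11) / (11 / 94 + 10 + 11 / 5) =8930 / 63679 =0.14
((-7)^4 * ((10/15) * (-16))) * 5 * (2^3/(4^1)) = -768320/3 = -256106.67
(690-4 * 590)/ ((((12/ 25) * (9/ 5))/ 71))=-7410625/ 54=-137233.80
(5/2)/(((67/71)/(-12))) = -2130/67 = -31.79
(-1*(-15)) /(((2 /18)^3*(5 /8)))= 17496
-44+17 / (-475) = -20917 / 475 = -44.04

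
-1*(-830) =830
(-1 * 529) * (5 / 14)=-188.93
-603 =-603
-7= -7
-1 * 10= -10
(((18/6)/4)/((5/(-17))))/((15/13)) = -221/100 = -2.21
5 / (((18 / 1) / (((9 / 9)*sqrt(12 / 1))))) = 5*sqrt(3) / 9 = 0.96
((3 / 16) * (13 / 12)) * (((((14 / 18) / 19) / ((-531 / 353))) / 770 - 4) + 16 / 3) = 0.27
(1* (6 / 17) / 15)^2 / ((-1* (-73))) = 4 / 527425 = 0.00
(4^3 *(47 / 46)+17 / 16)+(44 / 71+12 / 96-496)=-428.80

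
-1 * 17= -17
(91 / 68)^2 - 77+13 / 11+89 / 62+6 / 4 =-112096451 / 1576784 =-71.09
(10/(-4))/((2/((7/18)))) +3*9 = 1909/72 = 26.51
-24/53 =-0.45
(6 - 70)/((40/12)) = -96/5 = -19.20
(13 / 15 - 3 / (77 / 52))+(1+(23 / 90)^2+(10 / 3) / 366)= -0.08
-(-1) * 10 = 10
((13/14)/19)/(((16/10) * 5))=13/2128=0.01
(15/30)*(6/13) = 3/13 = 0.23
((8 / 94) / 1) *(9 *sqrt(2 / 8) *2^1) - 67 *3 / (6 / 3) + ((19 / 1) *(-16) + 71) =-31277 / 94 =-332.73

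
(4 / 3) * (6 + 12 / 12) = 28 / 3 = 9.33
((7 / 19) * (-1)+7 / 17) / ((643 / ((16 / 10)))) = 112 / 1038445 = 0.00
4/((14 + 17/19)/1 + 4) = 76/359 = 0.21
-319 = -319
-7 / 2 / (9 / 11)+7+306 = 5557 / 18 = 308.72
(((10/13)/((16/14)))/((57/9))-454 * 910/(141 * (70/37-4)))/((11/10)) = 2904596275/2298582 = 1263.65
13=13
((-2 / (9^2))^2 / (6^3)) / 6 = 1 / 2125764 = 0.00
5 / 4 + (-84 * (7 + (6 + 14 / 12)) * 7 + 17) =-33247 / 4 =-8311.75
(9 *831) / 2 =7479 / 2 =3739.50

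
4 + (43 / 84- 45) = -40.49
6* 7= 42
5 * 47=235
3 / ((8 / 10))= 15 / 4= 3.75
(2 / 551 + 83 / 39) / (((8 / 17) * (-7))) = -778787 / 1203384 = -0.65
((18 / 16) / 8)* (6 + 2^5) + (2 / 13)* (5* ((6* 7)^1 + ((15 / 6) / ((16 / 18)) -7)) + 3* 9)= 16051 / 416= 38.58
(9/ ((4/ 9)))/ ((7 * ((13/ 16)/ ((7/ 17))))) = 324/ 221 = 1.47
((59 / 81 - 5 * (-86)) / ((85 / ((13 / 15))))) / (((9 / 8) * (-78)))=-139556 / 2788425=-0.05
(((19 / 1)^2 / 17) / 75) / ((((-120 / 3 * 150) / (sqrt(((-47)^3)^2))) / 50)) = -37480103 / 153000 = -244.97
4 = 4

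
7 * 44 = 308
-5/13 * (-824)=4120/13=316.92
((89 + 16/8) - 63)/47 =28/47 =0.60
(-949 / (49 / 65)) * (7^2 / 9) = -61685 / 9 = -6853.89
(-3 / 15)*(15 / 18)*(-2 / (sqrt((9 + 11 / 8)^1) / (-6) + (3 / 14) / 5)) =-4900*sqrt(166) / 101027 - 5040 / 101027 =-0.67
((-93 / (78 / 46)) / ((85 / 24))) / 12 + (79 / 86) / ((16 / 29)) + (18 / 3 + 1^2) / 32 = 28187 / 47515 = 0.59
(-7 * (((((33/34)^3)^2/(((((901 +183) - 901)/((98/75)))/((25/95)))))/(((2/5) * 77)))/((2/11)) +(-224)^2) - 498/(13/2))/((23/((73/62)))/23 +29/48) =-3581485554995501997687/14817808564499512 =-241701.43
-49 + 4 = -45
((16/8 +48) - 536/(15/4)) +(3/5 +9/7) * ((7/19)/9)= -92.86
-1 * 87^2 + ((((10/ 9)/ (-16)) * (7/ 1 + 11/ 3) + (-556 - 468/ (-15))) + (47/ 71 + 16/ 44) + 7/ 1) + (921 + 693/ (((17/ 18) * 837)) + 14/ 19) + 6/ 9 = -7562375107514/ 1055720655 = -7163.23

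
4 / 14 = 2 / 7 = 0.29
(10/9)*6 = 20/3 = 6.67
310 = 310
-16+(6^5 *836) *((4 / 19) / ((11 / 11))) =1368560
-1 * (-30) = 30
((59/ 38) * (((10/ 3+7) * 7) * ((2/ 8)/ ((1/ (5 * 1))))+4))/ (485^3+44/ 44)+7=364156597039/ 52022361456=7.00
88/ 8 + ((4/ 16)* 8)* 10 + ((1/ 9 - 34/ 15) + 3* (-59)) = -6667/ 45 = -148.16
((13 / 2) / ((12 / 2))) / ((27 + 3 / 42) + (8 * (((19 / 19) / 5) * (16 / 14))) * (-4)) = 455 / 8298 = 0.05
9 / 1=9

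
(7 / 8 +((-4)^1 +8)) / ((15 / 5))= 13 / 8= 1.62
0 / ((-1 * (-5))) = 0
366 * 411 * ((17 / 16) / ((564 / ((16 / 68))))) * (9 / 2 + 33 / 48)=345.89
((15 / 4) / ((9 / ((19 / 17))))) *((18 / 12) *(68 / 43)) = 95 / 86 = 1.10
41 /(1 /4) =164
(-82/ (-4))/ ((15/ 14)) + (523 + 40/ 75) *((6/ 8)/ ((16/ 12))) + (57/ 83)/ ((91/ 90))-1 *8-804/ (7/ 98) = -19848740123/ 1812720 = -10949.70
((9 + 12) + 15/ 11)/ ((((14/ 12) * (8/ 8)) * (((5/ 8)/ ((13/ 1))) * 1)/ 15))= 460512/ 77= 5980.68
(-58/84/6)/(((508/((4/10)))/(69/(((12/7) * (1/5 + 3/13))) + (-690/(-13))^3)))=-30504685387/2250009216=-13.56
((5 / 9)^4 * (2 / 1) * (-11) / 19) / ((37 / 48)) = -220000 / 1537461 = -0.14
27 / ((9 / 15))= 45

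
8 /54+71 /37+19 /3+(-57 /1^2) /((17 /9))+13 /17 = -356836 /16983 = -21.01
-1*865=-865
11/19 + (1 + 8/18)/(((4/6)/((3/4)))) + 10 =1855/152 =12.20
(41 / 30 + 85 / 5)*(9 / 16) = 1653 / 160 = 10.33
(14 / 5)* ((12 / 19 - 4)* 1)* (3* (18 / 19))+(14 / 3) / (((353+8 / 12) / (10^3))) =-26065424 / 1915105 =-13.61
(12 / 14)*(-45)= -270 / 7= -38.57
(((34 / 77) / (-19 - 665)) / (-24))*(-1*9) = -17 / 70224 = -0.00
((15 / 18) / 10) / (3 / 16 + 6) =4 / 297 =0.01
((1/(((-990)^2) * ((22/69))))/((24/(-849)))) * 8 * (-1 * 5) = 6509/1437480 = 0.00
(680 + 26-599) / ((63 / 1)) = 107 / 63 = 1.70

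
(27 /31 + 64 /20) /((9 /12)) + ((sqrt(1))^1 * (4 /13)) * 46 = 19.58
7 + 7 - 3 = 11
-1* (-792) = 792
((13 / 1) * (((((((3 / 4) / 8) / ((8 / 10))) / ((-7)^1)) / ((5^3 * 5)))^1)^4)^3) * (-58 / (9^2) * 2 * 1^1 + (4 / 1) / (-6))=-0.00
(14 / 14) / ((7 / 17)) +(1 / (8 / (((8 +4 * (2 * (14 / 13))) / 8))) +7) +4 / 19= 136919 / 13832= 9.90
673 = 673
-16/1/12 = -4/3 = -1.33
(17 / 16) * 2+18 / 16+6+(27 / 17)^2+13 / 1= 28637 / 1156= 24.77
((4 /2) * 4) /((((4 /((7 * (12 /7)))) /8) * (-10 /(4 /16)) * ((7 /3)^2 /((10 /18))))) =-24 /49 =-0.49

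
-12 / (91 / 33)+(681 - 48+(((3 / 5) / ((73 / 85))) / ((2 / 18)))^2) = 324028074 / 484939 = 668.18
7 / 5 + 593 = 2972 / 5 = 594.40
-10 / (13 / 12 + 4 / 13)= -1560 / 217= -7.19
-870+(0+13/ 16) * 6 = -6921/ 8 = -865.12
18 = 18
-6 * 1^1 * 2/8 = -3/2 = -1.50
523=523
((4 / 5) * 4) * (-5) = -16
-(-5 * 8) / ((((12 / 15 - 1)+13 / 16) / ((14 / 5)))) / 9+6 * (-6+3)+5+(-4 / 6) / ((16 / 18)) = 1655 / 252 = 6.57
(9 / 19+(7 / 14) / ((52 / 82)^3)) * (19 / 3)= 1625867 / 105456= 15.42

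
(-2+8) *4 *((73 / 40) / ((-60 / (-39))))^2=33.77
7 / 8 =0.88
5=5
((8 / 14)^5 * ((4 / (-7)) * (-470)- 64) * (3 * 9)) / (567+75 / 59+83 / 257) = 600332525568 / 1014321794857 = 0.59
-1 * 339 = -339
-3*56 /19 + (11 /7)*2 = -758 /133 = -5.70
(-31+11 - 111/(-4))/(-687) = -31/2748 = -0.01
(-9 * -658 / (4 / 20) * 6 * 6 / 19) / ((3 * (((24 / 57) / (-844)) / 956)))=-35836864560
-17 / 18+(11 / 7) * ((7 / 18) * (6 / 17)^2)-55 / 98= -182194 / 127449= -1.43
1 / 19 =0.05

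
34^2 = 1156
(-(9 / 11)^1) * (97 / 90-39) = 3413 / 110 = 31.03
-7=-7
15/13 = 1.15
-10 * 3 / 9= -10 / 3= -3.33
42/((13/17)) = 714/13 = 54.92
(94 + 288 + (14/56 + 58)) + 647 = 4349/4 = 1087.25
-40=-40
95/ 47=2.02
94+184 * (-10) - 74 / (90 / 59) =-80753 / 45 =-1794.51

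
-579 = -579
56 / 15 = 3.73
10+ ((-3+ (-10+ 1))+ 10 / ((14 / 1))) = -9 / 7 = -1.29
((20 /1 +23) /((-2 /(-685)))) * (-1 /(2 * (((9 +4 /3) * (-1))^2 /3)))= -795285 /3844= -206.89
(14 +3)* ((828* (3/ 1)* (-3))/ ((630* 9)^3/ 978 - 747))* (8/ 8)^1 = -2294388/ 3375620971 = -0.00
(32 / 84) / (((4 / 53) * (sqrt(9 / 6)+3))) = 212 / 105 - 106 * sqrt(6) / 315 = 1.19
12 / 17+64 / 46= 2.10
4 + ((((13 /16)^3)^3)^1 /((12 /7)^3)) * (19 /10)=4.06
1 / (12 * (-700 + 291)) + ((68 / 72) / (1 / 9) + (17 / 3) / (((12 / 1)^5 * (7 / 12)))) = 1513833449 / 178101504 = 8.50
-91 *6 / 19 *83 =-45318 / 19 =-2385.16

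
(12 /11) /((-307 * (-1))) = 12 /3377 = 0.00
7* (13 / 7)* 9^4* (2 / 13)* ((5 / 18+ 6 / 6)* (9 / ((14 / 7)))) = 150903 / 2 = 75451.50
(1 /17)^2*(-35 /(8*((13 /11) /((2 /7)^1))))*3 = -165 /15028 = -0.01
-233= -233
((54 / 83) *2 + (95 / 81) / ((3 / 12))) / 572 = 10072 / 961389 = 0.01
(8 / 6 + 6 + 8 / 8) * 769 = 19225 / 3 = 6408.33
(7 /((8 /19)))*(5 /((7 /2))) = 95 /4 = 23.75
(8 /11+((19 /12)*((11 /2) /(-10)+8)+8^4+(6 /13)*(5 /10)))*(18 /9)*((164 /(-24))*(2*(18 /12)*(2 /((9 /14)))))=-40470568271 /77220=-524094.38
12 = 12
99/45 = 2.20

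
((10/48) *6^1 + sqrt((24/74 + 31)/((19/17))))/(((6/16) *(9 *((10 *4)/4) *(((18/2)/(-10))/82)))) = -656 *sqrt(38369)/8991 -820/243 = -17.67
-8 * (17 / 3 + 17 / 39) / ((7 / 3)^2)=-816 / 91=-8.97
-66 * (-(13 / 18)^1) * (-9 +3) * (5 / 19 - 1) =4004 / 19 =210.74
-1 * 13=-13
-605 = -605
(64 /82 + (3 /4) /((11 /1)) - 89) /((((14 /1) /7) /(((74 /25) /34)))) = -235357 /61336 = -3.84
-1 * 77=-77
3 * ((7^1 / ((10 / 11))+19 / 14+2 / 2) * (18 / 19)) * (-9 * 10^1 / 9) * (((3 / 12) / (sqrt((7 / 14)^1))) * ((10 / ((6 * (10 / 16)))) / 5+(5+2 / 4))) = -286704 * sqrt(2) / 665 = -609.72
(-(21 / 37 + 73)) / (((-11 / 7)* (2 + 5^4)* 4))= 9527 / 510378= 0.02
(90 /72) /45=1 /36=0.03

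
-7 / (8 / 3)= -21 / 8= -2.62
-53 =-53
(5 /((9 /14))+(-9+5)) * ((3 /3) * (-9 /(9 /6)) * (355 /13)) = -618.97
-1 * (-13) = 13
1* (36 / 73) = 36 / 73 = 0.49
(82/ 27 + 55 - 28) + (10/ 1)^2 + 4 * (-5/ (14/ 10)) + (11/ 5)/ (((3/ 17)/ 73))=969398/ 945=1025.82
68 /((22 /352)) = 1088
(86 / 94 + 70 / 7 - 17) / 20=-143 / 470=-0.30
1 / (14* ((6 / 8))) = 2 / 21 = 0.10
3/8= 0.38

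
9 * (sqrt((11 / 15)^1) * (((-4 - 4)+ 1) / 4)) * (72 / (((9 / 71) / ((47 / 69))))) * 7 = -327026 * sqrt(165) / 115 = -36528.04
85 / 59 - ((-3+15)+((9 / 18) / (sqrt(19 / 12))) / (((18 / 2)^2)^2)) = -623 / 59 - sqrt(57) / 124659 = -10.56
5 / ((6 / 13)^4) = 110.19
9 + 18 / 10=54 / 5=10.80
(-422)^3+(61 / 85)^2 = -542969208079 / 7225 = -75151447.48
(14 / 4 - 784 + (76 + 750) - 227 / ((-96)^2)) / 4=419101 / 36864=11.37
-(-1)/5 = 1/5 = 0.20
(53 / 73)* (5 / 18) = 265 / 1314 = 0.20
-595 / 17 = -35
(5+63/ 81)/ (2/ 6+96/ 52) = 676/ 255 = 2.65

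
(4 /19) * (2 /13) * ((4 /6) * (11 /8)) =22 /741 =0.03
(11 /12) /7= 11 /84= 0.13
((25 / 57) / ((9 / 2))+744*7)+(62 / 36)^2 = 32079307 / 6156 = 5211.06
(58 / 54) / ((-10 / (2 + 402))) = -5858 / 135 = -43.39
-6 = -6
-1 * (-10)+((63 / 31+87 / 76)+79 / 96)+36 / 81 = 2450225 / 169632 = 14.44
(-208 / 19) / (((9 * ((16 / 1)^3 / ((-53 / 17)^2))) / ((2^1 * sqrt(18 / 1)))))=-36517 * sqrt(2) / 2108544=-0.02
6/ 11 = 0.55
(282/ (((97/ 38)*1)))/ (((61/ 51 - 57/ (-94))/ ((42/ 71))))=2157645168/ 59510567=36.26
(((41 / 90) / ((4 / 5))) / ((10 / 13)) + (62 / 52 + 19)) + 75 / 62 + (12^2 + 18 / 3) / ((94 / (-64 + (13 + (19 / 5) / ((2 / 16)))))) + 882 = 11881960993 / 13637520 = 871.27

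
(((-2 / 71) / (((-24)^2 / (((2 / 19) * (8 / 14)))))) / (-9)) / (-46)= -1 / 140738472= -0.00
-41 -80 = -121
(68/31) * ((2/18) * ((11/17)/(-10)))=-22/1395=-0.02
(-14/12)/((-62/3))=7/124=0.06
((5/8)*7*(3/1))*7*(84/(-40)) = -3087/16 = -192.94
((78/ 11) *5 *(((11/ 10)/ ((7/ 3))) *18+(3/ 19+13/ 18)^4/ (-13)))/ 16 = 52533409997821/ 2809078538112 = 18.70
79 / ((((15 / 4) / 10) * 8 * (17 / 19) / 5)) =7505 / 51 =147.16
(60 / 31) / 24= 5 / 62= 0.08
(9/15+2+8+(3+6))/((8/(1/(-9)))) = -49/180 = -0.27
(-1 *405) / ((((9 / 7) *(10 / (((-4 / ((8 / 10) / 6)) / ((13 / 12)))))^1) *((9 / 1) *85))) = 252 / 221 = 1.14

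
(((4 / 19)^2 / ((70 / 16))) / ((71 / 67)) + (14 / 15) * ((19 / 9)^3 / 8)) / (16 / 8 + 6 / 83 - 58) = -721217815327 / 36429021450360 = -0.02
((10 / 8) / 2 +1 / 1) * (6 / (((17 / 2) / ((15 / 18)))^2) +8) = 45409 / 3468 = 13.09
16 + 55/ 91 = 1511/ 91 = 16.60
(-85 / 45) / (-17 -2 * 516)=17 / 9441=0.00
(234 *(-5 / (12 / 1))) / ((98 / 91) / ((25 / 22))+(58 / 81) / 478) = -1226876625 / 11943994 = -102.72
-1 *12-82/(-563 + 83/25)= -82927/6996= -11.85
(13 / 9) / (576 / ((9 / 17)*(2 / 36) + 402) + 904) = 177697 / 111387240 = 0.00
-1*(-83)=83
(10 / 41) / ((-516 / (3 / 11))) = -5 / 38786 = -0.00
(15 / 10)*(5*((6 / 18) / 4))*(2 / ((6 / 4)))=5 / 6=0.83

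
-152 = -152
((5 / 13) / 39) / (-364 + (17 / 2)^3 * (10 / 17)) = -20 / 5577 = -0.00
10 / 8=1.25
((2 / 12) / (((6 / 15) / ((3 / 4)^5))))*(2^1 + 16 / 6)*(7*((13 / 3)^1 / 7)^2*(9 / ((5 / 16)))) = 4563 / 128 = 35.65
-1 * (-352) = 352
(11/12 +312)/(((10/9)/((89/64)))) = 200517/512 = 391.63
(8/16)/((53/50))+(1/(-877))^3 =16863153272/35749885049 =0.47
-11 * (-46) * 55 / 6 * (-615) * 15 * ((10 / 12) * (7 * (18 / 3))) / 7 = -213943125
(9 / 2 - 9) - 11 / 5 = -67 / 10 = -6.70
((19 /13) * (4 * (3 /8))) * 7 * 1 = 399 /26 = 15.35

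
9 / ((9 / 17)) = 17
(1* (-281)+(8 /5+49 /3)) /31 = -3946 /465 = -8.49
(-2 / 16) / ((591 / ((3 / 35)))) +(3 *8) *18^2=7776.00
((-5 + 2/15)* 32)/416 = -73/195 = -0.37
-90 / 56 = -45 / 28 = -1.61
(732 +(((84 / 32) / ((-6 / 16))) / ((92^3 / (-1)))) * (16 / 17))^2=366781154913910801 / 684517950736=535824.01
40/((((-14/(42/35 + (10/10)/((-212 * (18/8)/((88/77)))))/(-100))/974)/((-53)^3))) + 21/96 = -700197173808113/14112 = -49617146670.08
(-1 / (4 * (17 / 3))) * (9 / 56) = -27 / 3808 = -0.01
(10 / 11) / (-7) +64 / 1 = 4918 / 77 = 63.87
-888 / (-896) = 111 / 112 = 0.99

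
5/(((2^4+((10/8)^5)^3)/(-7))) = -0.79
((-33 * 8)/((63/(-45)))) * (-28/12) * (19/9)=-8360/9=-928.89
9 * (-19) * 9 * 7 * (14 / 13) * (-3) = 452466 / 13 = 34805.08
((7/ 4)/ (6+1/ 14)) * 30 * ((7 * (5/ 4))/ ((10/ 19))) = 19551/ 136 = 143.76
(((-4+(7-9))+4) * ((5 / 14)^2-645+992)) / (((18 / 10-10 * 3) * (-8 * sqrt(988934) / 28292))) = -1247345 * sqrt(988934) / 14168056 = -87.55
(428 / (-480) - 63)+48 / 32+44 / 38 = -61.23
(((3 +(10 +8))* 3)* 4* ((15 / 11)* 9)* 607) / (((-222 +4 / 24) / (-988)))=122414029920 / 14641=8361042.96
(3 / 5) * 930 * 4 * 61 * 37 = 5037624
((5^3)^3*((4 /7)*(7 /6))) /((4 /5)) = 9765625 /6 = 1627604.17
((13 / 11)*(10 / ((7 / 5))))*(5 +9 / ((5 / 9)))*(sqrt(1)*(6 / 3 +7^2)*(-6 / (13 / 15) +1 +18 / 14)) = -22813320 / 539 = -42325.27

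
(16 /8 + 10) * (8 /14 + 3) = 300 /7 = 42.86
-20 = -20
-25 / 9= -2.78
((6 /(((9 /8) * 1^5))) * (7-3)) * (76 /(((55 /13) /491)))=31046912 /165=188163.10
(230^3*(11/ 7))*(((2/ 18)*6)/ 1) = 267674000/ 21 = 12746380.95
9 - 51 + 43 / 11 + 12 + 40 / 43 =-25.16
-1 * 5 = -5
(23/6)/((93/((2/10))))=23/2790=0.01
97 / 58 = 1.67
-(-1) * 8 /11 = 8 /11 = 0.73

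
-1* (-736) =736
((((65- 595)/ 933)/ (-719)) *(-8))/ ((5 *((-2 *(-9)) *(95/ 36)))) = -1696/ 63728565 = -0.00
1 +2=3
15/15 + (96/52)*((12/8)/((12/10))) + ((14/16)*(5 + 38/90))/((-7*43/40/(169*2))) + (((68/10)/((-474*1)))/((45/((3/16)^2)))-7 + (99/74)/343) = -6998503911519719/32281761657600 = -216.79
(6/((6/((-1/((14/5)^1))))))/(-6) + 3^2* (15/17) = 11425/1428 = 8.00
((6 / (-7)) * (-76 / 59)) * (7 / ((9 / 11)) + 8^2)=99256 / 1239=80.11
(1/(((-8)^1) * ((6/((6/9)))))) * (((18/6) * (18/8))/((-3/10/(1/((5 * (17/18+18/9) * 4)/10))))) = 45/848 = 0.05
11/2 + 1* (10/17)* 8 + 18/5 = 2347/170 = 13.81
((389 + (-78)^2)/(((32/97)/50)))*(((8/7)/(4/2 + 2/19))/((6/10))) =887629.39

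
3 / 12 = 0.25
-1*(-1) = 1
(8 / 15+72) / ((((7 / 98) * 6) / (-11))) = -83776 / 45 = -1861.69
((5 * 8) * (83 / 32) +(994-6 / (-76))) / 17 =83435 / 1292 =64.58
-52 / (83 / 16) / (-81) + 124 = 834484 / 6723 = 124.12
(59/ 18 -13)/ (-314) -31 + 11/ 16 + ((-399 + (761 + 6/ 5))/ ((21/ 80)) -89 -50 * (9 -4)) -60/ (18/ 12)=154194757/ 158256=974.34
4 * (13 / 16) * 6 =39 / 2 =19.50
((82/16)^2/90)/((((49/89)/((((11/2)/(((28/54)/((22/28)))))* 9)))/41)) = 20039676723/12293120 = 1630.15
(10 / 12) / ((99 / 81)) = 15 / 22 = 0.68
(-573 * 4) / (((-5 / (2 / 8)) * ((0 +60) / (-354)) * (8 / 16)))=-1352.28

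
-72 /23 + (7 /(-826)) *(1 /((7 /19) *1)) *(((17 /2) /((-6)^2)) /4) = -17135365 /5471424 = -3.13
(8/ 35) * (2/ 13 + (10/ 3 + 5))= 1.94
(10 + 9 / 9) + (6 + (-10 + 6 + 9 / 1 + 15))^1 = 37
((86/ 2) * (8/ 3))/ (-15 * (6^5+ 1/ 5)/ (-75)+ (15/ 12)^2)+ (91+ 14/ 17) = 2918541643/ 31758771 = 91.90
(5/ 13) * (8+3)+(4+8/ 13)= 115/ 13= 8.85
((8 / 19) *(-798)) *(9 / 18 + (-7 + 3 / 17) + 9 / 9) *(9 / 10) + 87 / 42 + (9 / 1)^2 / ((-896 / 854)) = 58441513 / 38080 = 1534.70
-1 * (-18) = 18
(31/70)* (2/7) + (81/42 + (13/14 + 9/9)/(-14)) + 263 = 259619/980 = 264.92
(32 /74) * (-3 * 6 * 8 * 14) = -32256 /37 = -871.78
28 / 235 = 0.12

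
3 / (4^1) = 3 / 4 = 0.75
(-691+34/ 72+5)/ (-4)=24679/ 144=171.38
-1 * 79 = -79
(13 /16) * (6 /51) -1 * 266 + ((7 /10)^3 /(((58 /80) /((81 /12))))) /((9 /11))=-25833329 /98600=-262.00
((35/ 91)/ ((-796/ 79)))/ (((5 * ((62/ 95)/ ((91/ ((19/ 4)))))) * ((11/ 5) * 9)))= -13825/ 1221462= -0.01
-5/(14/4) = -10/7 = -1.43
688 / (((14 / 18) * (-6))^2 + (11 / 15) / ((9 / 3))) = 31.24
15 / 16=0.94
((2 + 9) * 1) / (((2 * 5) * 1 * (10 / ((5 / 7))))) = 11 / 140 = 0.08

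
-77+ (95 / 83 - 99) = -14513 / 83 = -174.86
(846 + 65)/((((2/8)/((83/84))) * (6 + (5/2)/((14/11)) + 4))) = 302452/1005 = 300.95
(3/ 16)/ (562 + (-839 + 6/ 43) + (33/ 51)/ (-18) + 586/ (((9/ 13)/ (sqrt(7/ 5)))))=359549225055/ 6415503291597976 + 54955288323 * sqrt(35)/ 1603875822899494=0.00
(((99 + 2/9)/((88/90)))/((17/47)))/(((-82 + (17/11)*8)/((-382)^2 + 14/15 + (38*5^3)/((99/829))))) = -482255142229/644589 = -748159.13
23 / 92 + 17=69 / 4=17.25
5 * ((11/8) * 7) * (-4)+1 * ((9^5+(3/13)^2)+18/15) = 58857.75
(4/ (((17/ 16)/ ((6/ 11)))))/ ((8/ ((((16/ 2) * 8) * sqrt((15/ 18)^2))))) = 2560/ 187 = 13.69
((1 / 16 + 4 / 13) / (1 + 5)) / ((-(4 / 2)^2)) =-77 / 4992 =-0.02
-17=-17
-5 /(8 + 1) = -5 /9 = -0.56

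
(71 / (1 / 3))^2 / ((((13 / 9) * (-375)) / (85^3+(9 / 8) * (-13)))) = -668677766481 / 13000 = -51436751.27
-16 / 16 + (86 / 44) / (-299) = -6621 / 6578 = -1.01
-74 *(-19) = 1406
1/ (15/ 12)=0.80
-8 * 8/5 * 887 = -56768/5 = -11353.60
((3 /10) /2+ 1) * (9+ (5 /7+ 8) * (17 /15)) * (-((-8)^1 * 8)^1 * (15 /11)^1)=729376 /385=1894.48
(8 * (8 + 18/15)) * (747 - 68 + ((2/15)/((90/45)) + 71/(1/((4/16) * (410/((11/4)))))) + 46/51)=3433573216/14025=244818.05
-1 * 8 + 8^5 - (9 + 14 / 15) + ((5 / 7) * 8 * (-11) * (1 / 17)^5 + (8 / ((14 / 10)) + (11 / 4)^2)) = 78152360968769 / 2385359760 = 32763.34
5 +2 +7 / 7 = 8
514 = 514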